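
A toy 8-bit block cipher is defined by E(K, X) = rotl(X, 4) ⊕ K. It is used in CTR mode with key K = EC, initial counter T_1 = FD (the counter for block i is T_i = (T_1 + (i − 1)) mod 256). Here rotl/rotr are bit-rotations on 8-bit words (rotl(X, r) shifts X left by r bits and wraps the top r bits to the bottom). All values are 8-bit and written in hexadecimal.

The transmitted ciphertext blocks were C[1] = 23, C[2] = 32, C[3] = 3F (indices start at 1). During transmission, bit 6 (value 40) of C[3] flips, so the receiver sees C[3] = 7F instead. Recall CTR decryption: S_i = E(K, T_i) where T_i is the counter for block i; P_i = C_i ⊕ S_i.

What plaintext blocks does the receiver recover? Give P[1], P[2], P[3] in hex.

Only C[3] changed, to 7F. In CTR, a change in C_i flips the same bit in P_i only; the keystream is unaffected. Decrypting the received ciphertext:
P[1]: T = FD, S = E(K, T) = 33; 23 ⊕ 33 = 10.
P[2]: T = FE, S = E(K, T) = 03; 32 ⊕ 03 = 31.
P[3]: T = FF, S = E(K, T) = 13; 7F ⊕ 13 = 6C.
Blocks that differ from the original plaintext: P[3].

P[1] = 10, P[2] = 31, P[3] = 6C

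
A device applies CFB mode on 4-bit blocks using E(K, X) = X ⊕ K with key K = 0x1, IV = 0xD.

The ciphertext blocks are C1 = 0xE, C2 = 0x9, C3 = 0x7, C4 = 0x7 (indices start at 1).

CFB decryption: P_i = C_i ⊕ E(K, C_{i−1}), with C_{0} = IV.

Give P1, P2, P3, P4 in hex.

P1 = 0x2, P2 = 0x6, P3 = 0xF, P4 = 0x1

P1: E(K, 0xD) = 0xC; 0xE ⊕ 0xC = 0x2.
P2: E(K, 0xE) = 0xF; 0x9 ⊕ 0xF = 0x6.
P3: E(K, 0x9) = 0x8; 0x7 ⊕ 0x8 = 0xF.
P4: E(K, 0x7) = 0x6; 0x7 ⊕ 0x6 = 0x1.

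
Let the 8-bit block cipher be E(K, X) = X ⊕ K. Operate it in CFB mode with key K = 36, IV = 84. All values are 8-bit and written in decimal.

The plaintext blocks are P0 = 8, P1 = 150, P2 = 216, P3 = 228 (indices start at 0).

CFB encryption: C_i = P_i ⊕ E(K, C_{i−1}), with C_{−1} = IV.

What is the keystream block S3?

18

C0: E(K, 84) = 112; 8 ⊕ 112 = 120.
C1: E(K, 120) = 92; 150 ⊕ 92 = 202.
C2: E(K, 202) = 238; 216 ⊕ 238 = 54.
C3: E(K, 54) = 18; 228 ⊕ 18 = 246.
So S3 = 18.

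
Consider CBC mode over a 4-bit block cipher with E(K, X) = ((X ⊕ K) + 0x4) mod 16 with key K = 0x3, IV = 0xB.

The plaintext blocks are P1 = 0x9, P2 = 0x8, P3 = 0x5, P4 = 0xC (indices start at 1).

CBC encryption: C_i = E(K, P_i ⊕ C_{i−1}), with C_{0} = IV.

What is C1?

C1: P1 ⊕ 0xB = 0x2; E(K, 0x2) = 0x5.

C1 = 0x5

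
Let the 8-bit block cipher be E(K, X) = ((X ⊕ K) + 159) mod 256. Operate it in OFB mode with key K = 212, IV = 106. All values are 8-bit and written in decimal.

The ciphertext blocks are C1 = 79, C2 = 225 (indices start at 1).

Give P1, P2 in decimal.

OFB decryption: S_i = E(K, S_{i−1}) with S_{0} = IV; P_i = C_i ⊕ S_i.
P1: S = E(K, 106) = 93; 79 ⊕ 93 = 18.
P2: S = E(K, 93) = 40; 225 ⊕ 40 = 201.

P1 = 18, P2 = 201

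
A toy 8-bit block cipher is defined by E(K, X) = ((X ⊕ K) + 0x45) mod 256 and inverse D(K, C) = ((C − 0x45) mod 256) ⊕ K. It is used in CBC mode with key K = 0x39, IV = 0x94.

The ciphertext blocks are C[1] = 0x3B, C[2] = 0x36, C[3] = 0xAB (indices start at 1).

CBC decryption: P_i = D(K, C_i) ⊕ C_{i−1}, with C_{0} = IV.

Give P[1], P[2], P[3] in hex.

P[1] = 0x5B, P[2] = 0xF3, P[3] = 0x69

P[1]: D(K, 0x3B) = 0xCF; 0xCF ⊕ 0x94 = 0x5B.
P[2]: D(K, 0x36) = 0xC8; 0xC8 ⊕ 0x3B = 0xF3.
P[3]: D(K, 0xAB) = 0x5F; 0x5F ⊕ 0x36 = 0x69.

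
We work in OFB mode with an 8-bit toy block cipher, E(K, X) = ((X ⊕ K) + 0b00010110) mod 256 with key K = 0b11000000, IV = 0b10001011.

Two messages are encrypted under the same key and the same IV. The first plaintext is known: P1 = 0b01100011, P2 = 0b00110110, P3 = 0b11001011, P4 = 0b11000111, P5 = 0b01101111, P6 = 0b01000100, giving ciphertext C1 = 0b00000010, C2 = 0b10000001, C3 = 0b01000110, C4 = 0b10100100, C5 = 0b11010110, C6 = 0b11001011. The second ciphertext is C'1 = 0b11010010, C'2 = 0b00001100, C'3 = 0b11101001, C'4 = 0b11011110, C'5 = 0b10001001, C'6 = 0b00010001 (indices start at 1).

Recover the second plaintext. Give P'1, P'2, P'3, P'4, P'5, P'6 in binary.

In OFB with a reused IV, both messages share the same keystream S_i, so C_i ⊕ C'_i = P_i ⊕ P'_i and thus P'_i = P_i ⊕ C_i ⊕ C'_i.
P'1: 0b01100011 ⊕ 0b00000010 ⊕ 0b11010010 = 0b10110011.
P'2: 0b00110110 ⊕ 0b10000001 ⊕ 0b00001100 = 0b10111011.
P'3: 0b11001011 ⊕ 0b01000110 ⊕ 0b11101001 = 0b01100100.
P'4: 0b11000111 ⊕ 0b10100100 ⊕ 0b11011110 = 0b10111101.
P'5: 0b01101111 ⊕ 0b11010110 ⊕ 0b10001001 = 0b00110000.
P'6: 0b01000100 ⊕ 0b11001011 ⊕ 0b00010001 = 0b10011110.

P'1 = 0b10110011, P'2 = 0b10111011, P'3 = 0b01100100, P'4 = 0b10111101, P'5 = 0b00110000, P'6 = 0b10011110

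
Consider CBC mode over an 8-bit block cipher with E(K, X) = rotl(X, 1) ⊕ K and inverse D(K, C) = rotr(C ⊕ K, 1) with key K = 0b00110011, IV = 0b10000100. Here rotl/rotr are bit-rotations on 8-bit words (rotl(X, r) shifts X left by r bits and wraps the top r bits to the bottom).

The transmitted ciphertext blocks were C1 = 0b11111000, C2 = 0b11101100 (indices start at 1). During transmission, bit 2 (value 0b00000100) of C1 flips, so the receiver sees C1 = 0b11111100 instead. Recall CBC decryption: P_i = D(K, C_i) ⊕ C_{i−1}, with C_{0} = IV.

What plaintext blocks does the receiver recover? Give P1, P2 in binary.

Only C1 changed, to 0b11111100. In CBC, a change in C_i garbles P_i and flips the same bit in P_{i+1}. Decrypting the received ciphertext:
P1: D(K, 0b11111100) = 0b11100111; 0b11100111 ⊕ 0b10000100 = 0b01100011.
P2: D(K, 0b11101100) = 0b11101111; 0b11101111 ⊕ 0b11111100 = 0b00010011.
Blocks that differ from the original plaintext: P1, P2.

P1 = 0b01100011, P2 = 0b00010011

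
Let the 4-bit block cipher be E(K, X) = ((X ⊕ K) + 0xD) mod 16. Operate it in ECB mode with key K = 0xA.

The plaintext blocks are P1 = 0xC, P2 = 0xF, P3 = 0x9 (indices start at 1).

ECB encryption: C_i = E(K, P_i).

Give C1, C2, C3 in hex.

C1: E(K, 0xC) = 0x3.
C2: E(K, 0xF) = 0x2.
C3: E(K, 0x9) = 0x0.

C1 = 0x3, C2 = 0x2, C3 = 0x0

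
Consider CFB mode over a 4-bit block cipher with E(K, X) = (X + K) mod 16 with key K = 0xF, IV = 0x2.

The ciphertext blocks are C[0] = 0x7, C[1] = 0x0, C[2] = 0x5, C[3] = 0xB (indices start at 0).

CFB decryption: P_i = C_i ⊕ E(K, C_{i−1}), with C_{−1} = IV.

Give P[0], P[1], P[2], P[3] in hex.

P[0] = 0x6, P[1] = 0x6, P[2] = 0xA, P[3] = 0xF

P[0]: E(K, 0x2) = 0x1; 0x7 ⊕ 0x1 = 0x6.
P[1]: E(K, 0x7) = 0x6; 0x0 ⊕ 0x6 = 0x6.
P[2]: E(K, 0x0) = 0xF; 0x5 ⊕ 0xF = 0xA.
P[3]: E(K, 0x5) = 0x4; 0xB ⊕ 0x4 = 0xF.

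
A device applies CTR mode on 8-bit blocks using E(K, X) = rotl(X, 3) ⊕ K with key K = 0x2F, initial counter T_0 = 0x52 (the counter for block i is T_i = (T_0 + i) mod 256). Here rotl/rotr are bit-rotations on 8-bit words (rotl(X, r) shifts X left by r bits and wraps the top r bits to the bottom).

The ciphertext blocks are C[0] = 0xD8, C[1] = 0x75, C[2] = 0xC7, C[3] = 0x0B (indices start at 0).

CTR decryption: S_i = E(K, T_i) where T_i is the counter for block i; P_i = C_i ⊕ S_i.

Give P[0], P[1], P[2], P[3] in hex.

P[0] = 0x65, P[1] = 0xC0, P[2] = 0x4A, P[3] = 0x8E

P[0]: T = 0x52, S = E(K, T) = 0xBD; 0xD8 ⊕ 0xBD = 0x65.
P[1]: T = 0x53, S = E(K, T) = 0xB5; 0x75 ⊕ 0xB5 = 0xC0.
P[2]: T = 0x54, S = E(K, T) = 0x8D; 0xC7 ⊕ 0x8D = 0x4A.
P[3]: T = 0x55, S = E(K, T) = 0x85; 0x0B ⊕ 0x85 = 0x8E.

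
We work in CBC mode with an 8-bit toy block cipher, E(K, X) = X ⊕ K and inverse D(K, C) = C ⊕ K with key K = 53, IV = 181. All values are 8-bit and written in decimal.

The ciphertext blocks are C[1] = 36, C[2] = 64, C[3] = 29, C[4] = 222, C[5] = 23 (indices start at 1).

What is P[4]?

CBC decryption: P_i = D(K, C_i) ⊕ C_{i−1}, with C_{0} = IV.
P[4]: D(K, 222) = 235; 235 ⊕ 29 = 246.

P[4] = 246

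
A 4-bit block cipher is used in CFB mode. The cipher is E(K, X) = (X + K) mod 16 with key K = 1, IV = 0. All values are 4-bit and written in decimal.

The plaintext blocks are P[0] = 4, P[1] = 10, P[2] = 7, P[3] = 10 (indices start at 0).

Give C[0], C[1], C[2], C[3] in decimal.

C[0] = 5, C[1] = 12, C[2] = 10, C[3] = 1

CFB encryption: C_i = P_i ⊕ E(K, C_{i−1}), with C_{−1} = IV.
C[0]: E(K, 0) = 1; 4 ⊕ 1 = 5.
C[1]: E(K, 5) = 6; 10 ⊕ 6 = 12.
C[2]: E(K, 12) = 13; 7 ⊕ 13 = 10.
C[3]: E(K, 10) = 11; 10 ⊕ 11 = 1.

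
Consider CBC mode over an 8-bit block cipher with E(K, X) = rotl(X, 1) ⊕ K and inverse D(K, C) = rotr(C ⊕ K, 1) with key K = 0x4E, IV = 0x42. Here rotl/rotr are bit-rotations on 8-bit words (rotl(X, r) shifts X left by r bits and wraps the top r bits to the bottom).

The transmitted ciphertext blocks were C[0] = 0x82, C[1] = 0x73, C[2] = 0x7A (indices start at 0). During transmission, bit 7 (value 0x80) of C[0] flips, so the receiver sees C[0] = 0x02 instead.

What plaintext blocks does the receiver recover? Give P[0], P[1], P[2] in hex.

CBC decryption: P_i = D(K, C_i) ⊕ C_{i−1}, with C_{−1} = IV.
Only C[0] changed, to 0x02. In CBC, a change in C_i garbles P_i and flips the same bit in P_{i+1}. Decrypting the received ciphertext:
P[0]: D(K, 0x02) = 0x26; 0x26 ⊕ 0x42 = 0x64.
P[1]: D(K, 0x73) = 0x9E; 0x9E ⊕ 0x02 = 0x9C.
P[2]: D(K, 0x7A) = 0x1A; 0x1A ⊕ 0x73 = 0x69.
Blocks that differ from the original plaintext: P[0], P[1].

P[0] = 0x64, P[1] = 0x9C, P[2] = 0x69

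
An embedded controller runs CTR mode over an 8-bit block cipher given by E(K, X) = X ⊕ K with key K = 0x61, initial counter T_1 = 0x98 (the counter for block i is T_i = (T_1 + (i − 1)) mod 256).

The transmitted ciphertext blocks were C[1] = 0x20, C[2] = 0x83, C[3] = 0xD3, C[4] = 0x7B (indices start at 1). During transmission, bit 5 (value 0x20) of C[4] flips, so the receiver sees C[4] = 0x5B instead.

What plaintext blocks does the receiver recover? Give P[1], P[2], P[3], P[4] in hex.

CTR decryption: S_i = E(K, T_i) where T_i is the counter for block i; P_i = C_i ⊕ S_i.
Only C[4] changed, to 0x5B. In CTR, a change in C_i flips the same bit in P_i only; the keystream is unaffected. Decrypting the received ciphertext:
P[1]: T = 0x98, S = E(K, T) = 0xF9; 0x20 ⊕ 0xF9 = 0xD9.
P[2]: T = 0x99, S = E(K, T) = 0xF8; 0x83 ⊕ 0xF8 = 0x7B.
P[3]: T = 0x9A, S = E(K, T) = 0xFB; 0xD3 ⊕ 0xFB = 0x28.
P[4]: T = 0x9B, S = E(K, T) = 0xFA; 0x5B ⊕ 0xFA = 0xA1.
Blocks that differ from the original plaintext: P[4].

P[1] = 0xD9, P[2] = 0x7B, P[3] = 0x28, P[4] = 0xA1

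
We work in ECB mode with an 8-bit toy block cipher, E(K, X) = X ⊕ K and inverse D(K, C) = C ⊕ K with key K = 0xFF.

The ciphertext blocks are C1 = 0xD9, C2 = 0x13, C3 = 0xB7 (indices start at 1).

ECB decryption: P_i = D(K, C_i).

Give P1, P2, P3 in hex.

P1: D(K, 0xD9) = 0x26.
P2: D(K, 0x13) = 0xEC.
P3: D(K, 0xB7) = 0x48.

P1 = 0x26, P2 = 0xEC, P3 = 0x48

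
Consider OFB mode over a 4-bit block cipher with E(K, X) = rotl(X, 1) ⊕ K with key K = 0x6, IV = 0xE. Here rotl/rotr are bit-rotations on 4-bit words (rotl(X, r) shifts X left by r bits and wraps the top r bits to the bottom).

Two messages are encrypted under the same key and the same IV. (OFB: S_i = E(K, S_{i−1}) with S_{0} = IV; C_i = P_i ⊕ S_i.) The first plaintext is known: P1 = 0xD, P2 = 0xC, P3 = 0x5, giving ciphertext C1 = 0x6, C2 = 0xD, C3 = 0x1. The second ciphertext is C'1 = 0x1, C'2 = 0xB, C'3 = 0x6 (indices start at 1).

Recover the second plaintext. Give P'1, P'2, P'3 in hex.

P'1 = 0xA, P'2 = 0xA, P'3 = 0x2

In OFB with a reused IV, both messages share the same keystream S_i, so C_i ⊕ C'_i = P_i ⊕ P'_i and thus P'_i = P_i ⊕ C_i ⊕ C'_i.
P'1: 0xD ⊕ 0x6 ⊕ 0x1 = 0xA.
P'2: 0xC ⊕ 0xD ⊕ 0xB = 0xA.
P'3: 0x5 ⊕ 0x1 ⊕ 0x6 = 0x2.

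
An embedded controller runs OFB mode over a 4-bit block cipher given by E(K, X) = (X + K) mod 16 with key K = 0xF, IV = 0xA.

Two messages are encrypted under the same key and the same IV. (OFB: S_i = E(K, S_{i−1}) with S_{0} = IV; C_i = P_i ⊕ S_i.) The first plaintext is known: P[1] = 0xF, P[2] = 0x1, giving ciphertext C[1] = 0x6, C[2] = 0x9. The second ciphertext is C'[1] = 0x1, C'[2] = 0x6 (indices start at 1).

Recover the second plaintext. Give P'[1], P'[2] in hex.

In OFB with a reused IV, both messages share the same keystream S_i, so C_i ⊕ C'_i = P_i ⊕ P'_i and thus P'_i = P_i ⊕ C_i ⊕ C'_i.
P'[1]: 0xF ⊕ 0x6 ⊕ 0x1 = 0x8.
P'[2]: 0x1 ⊕ 0x9 ⊕ 0x6 = 0xE.

P'[1] = 0x8, P'[2] = 0xE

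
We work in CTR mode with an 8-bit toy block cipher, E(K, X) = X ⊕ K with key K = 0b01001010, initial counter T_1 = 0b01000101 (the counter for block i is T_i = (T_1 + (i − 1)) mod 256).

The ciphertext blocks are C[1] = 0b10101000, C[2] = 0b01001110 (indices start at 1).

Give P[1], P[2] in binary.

CTR decryption: S_i = E(K, T_i) where T_i is the counter for block i; P_i = C_i ⊕ S_i.
P[1]: T = 0b01000101, S = E(K, T) = 0b00001111; 0b10101000 ⊕ 0b00001111 = 0b10100111.
P[2]: T = 0b01000110, S = E(K, T) = 0b00001100; 0b01001110 ⊕ 0b00001100 = 0b01000010.

P[1] = 0b10100111, P[2] = 0b01000010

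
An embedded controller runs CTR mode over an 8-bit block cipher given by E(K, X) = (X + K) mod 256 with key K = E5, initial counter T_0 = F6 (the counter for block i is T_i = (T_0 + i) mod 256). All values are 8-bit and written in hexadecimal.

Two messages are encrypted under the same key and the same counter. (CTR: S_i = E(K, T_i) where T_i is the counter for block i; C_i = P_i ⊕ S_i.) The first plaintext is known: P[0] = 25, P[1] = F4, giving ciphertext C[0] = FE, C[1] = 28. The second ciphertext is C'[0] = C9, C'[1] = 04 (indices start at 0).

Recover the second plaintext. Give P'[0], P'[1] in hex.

In CTR with a reused counter, both messages share the same keystream S_i, so C_i ⊕ C'_i = P_i ⊕ P'_i and thus P'_i = P_i ⊕ C_i ⊕ C'_i.
P'[0]: 25 ⊕ FE ⊕ C9 = 12.
P'[1]: F4 ⊕ 28 ⊕ 04 = D8.

P'[0] = 12, P'[1] = D8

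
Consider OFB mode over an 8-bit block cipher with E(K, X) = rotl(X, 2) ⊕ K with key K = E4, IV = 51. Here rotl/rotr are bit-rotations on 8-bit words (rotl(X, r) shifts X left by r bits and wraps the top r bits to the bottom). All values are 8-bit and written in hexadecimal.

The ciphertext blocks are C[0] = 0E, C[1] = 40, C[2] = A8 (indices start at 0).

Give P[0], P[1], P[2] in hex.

P[0] = AF, P[1] = 22, P[2] = C5

OFB decryption: S_i = E(K, S_{i−1}) with S_{−1} = IV; P_i = C_i ⊕ S_i.
P[0]: S = E(K, 51) = A1; 0E ⊕ A1 = AF.
P[1]: S = E(K, A1) = 62; 40 ⊕ 62 = 22.
P[2]: S = E(K, 62) = 6D; A8 ⊕ 6D = C5.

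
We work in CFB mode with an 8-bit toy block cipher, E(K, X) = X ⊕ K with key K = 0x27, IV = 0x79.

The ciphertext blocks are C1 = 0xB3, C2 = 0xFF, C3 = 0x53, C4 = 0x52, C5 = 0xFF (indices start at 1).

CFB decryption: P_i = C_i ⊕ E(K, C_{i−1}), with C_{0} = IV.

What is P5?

P5: E(K, 0x52) = 0x75; 0xFF ⊕ 0x75 = 0x8A.

P5 = 0x8A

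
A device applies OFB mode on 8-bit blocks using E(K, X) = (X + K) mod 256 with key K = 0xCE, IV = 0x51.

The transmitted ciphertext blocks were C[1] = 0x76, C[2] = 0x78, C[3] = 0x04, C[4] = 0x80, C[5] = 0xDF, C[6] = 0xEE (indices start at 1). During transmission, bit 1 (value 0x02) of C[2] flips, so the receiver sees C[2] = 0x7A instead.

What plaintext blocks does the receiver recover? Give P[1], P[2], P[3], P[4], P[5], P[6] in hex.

OFB decryption: S_i = E(K, S_{i−1}) with S_{0} = IV; P_i = C_i ⊕ S_i.
Only C[2] changed, to 0x7A. In OFB, a change in C_i flips the same bit in P_i only; the keystream is unaffected. Decrypting the received ciphertext:
P[1]: S = E(K, 0x51) = 0x1F; 0x76 ⊕ 0x1F = 0x69.
P[2]: S = E(K, 0x1F) = 0xED; 0x7A ⊕ 0xED = 0x97.
P[3]: S = E(K, 0xED) = 0xBB; 0x04 ⊕ 0xBB = 0xBF.
P[4]: S = E(K, 0xBB) = 0x89; 0x80 ⊕ 0x89 = 0x09.
P[5]: S = E(K, 0x89) = 0x57; 0xDF ⊕ 0x57 = 0x88.
P[6]: S = E(K, 0x57) = 0x25; 0xEE ⊕ 0x25 = 0xCB.
Blocks that differ from the original plaintext: P[2].

P[1] = 0x69, P[2] = 0x97, P[3] = 0xBF, P[4] = 0x09, P[5] = 0x88, P[6] = 0xCB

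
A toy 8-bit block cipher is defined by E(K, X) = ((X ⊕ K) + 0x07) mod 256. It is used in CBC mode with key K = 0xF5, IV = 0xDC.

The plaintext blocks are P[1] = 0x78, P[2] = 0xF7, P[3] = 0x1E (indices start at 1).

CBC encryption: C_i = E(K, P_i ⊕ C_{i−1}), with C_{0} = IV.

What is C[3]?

C[1]: P[1] ⊕ 0xDC = 0xA4; E(K, 0xA4) = 0x58.
C[2]: P[2] ⊕ 0x58 = 0xAF; E(K, 0xAF) = 0x61.
C[3]: P[3] ⊕ 0x61 = 0x7F; E(K, 0x7F) = 0x91.

C[3] = 0x91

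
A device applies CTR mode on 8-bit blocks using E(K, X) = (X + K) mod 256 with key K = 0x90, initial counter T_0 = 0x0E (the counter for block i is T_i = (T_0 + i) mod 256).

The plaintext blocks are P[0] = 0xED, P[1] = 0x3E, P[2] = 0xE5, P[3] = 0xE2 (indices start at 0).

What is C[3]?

CTR encryption: S_i = E(K, T_i) where T_i is the counter for block i; C_i = P_i ⊕ S_i.
C[0]: T = 0x0E, S = E(K, T) = 0x9E; 0xED ⊕ 0x9E = 0x73.
C[1]: T = 0x0F, S = E(K, T) = 0x9F; 0x3E ⊕ 0x9F = 0xA1.
C[2]: T = 0x10, S = E(K, T) = 0xA0; 0xE5 ⊕ 0xA0 = 0x45.
C[3]: T = 0x11, S = E(K, T) = 0xA1; 0xE2 ⊕ 0xA1 = 0x43.

C[3] = 0x43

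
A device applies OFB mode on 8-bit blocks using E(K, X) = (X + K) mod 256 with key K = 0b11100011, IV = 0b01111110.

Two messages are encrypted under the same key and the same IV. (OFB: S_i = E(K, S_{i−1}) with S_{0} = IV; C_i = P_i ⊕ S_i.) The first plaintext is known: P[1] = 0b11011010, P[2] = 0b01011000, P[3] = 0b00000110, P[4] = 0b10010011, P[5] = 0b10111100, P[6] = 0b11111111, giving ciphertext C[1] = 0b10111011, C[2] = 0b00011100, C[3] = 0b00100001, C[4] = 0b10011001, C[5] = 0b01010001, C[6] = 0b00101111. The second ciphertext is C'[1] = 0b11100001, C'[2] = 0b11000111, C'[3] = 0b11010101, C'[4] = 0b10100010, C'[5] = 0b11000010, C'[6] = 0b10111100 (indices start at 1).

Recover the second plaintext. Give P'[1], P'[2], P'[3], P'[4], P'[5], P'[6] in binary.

In OFB with a reused IV, both messages share the same keystream S_i, so C_i ⊕ C'_i = P_i ⊕ P'_i and thus P'_i = P_i ⊕ C_i ⊕ C'_i.
P'[1]: 0b11011010 ⊕ 0b10111011 ⊕ 0b11100001 = 0b10000000.
P'[2]: 0b01011000 ⊕ 0b00011100 ⊕ 0b11000111 = 0b10000011.
P'[3]: 0b00000110 ⊕ 0b00100001 ⊕ 0b11010101 = 0b11110010.
P'[4]: 0b10010011 ⊕ 0b10011001 ⊕ 0b10100010 = 0b10101000.
P'[5]: 0b10111100 ⊕ 0b01010001 ⊕ 0b11000010 = 0b00101111.
P'[6]: 0b11111111 ⊕ 0b00101111 ⊕ 0b10111100 = 0b01101100.

P'[1] = 0b10000000, P'[2] = 0b10000011, P'[3] = 0b11110010, P'[4] = 0b10101000, P'[5] = 0b00101111, P'[6] = 0b01101100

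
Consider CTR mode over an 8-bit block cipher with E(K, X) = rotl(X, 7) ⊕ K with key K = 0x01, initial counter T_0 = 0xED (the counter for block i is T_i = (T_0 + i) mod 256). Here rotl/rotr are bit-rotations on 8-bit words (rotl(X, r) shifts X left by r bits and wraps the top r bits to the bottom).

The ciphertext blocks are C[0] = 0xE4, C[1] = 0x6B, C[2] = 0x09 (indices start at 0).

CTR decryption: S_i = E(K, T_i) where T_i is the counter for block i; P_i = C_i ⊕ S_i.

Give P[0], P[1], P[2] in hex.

P[0] = 0x13, P[1] = 0x1D, P[2] = 0xFF

P[0]: T = 0xED, S = E(K, T) = 0xF7; 0xE4 ⊕ 0xF7 = 0x13.
P[1]: T = 0xEE, S = E(K, T) = 0x76; 0x6B ⊕ 0x76 = 0x1D.
P[2]: T = 0xEF, S = E(K, T) = 0xF6; 0x09 ⊕ 0xF6 = 0xFF.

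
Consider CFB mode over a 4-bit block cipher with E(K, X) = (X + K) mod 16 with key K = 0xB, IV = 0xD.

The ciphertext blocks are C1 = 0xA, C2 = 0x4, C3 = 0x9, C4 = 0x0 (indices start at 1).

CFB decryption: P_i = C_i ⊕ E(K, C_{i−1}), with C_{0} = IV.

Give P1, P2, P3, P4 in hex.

P1 = 0x2, P2 = 0x1, P3 = 0x6, P4 = 0x4

P1: E(K, 0xD) = 0x8; 0xA ⊕ 0x8 = 0x2.
P2: E(K, 0xA) = 0x5; 0x4 ⊕ 0x5 = 0x1.
P3: E(K, 0x4) = 0xF; 0x9 ⊕ 0xF = 0x6.
P4: E(K, 0x9) = 0x4; 0x0 ⊕ 0x4 = 0x4.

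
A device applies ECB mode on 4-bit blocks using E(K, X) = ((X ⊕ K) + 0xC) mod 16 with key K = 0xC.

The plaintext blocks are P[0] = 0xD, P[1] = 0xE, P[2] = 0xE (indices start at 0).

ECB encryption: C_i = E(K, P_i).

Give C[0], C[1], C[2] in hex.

C[0] = 0xD, C[1] = 0xE, C[2] = 0xE

C[0]: E(K, 0xD) = 0xD.
C[1]: E(K, 0xE) = 0xE.
C[2]: E(K, 0xE) = 0xE.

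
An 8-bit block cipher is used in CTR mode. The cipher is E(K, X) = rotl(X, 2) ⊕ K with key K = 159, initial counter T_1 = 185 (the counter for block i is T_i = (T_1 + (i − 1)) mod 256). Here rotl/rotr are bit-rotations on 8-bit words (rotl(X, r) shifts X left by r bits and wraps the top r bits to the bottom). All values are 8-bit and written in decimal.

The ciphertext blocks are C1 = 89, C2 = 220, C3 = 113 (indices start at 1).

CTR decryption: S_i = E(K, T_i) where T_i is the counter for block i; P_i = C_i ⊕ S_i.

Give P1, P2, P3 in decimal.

P1 = 32, P2 = 169, P3 = 0

P1: T = 185, S = E(K, T) = 121; 89 ⊕ 121 = 32.
P2: T = 186, S = E(K, T) = 117; 220 ⊕ 117 = 169.
P3: T = 187, S = E(K, T) = 113; 113 ⊕ 113 = 0.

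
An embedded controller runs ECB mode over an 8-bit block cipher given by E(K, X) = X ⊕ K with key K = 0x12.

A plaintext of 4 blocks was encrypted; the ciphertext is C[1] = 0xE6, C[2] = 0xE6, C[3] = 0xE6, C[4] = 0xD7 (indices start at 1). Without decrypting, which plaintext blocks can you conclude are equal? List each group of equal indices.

P[1] = P[2] = P[3]

ECB encrypts each block independently with the same key, so equal ciphertext blocks imply equal plaintext blocks.
C[1] = C[2] = C[3] = 0xE6, so P[1] = P[2] = P[3].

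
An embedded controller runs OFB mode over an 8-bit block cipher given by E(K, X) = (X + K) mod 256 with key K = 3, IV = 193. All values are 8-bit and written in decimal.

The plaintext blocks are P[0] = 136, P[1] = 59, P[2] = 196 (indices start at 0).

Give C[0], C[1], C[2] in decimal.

OFB encryption: S_i = E(K, S_{i−1}) with S_{−1} = IV; C_i = P_i ⊕ S_i.
C[0]: S = E(K, 193) = 196; 136 ⊕ 196 = 76.
C[1]: S = E(K, 196) = 199; 59 ⊕ 199 = 252.
C[2]: S = E(K, 199) = 202; 196 ⊕ 202 = 14.

C[0] = 76, C[1] = 252, C[2] = 14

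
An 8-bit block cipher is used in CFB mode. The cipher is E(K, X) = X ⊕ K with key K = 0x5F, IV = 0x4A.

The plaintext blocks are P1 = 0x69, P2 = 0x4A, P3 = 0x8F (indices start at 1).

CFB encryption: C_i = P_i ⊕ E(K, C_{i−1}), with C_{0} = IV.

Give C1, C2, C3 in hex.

C1 = 0x7C, C2 = 0x69, C3 = 0xB9

C1: E(K, 0x4A) = 0x15; 0x69 ⊕ 0x15 = 0x7C.
C2: E(K, 0x7C) = 0x23; 0x4A ⊕ 0x23 = 0x69.
C3: E(K, 0x69) = 0x36; 0x8F ⊕ 0x36 = 0xB9.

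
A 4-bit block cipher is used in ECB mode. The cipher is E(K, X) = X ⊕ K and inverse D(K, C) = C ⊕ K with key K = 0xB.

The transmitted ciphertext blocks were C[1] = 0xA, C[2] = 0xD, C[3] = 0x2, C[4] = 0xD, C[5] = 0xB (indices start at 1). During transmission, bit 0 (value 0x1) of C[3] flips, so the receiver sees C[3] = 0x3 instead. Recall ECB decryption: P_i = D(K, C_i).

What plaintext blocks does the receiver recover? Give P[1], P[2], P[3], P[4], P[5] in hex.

P[1] = 0x1, P[2] = 0x6, P[3] = 0x8, P[4] = 0x6, P[5] = 0x0

Only C[3] changed, to 0x3. In ECB, a change in C_i affects only P_i. Decrypting the received ciphertext:
P[1]: D(K, 0xA) = 0x1.
P[2]: D(K, 0xD) = 0x6.
P[3]: D(K, 0x3) = 0x8.
P[4]: D(K, 0xD) = 0x6.
P[5]: D(K, 0xB) = 0x0.
Blocks that differ from the original plaintext: P[3].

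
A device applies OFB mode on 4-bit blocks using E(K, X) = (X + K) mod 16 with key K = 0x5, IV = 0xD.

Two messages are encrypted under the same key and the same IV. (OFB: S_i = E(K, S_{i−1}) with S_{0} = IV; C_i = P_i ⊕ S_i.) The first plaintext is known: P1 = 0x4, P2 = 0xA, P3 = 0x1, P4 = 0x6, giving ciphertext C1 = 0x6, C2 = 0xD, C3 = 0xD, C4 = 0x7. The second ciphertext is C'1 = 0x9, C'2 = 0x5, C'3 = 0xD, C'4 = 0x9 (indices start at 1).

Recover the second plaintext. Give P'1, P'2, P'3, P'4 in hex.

In OFB with a reused IV, both messages share the same keystream S_i, so C_i ⊕ C'_i = P_i ⊕ P'_i and thus P'_i = P_i ⊕ C_i ⊕ C'_i.
P'1: 0x4 ⊕ 0x6 ⊕ 0x9 = 0xB.
P'2: 0xA ⊕ 0xD ⊕ 0x5 = 0x2.
P'3: 0x1 ⊕ 0xD ⊕ 0xD = 0x1.
P'4: 0x6 ⊕ 0x7 ⊕ 0x9 = 0x8.

P'1 = 0xB, P'2 = 0x2, P'3 = 0x1, P'4 = 0x8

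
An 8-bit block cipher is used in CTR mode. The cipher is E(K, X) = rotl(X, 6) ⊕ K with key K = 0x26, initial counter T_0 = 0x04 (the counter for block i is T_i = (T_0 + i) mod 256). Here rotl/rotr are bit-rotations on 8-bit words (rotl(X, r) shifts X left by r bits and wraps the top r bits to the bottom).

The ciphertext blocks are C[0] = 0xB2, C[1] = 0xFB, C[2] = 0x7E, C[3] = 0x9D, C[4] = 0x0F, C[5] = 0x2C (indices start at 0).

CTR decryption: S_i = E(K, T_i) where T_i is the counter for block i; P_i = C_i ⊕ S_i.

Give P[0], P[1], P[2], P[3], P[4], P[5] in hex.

P[0] = 0x95, P[1] = 0x9C, P[2] = 0xD9, P[3] = 0x7A, P[4] = 0x2B, P[5] = 0x48

P[0]: T = 0x04, S = E(K, T) = 0x27; 0xB2 ⊕ 0x27 = 0x95.
P[1]: T = 0x05, S = E(K, T) = 0x67; 0xFB ⊕ 0x67 = 0x9C.
P[2]: T = 0x06, S = E(K, T) = 0xA7; 0x7E ⊕ 0xA7 = 0xD9.
P[3]: T = 0x07, S = E(K, T) = 0xE7; 0x9D ⊕ 0xE7 = 0x7A.
P[4]: T = 0x08, S = E(K, T) = 0x24; 0x0F ⊕ 0x24 = 0x2B.
P[5]: T = 0x09, S = E(K, T) = 0x64; 0x2C ⊕ 0x64 = 0x48.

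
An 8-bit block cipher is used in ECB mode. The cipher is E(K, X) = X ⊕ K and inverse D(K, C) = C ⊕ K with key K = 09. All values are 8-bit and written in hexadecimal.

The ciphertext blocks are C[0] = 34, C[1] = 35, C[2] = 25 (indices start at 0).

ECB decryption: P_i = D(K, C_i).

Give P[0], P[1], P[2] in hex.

P[0]: D(K, 34) = 3D.
P[1]: D(K, 35) = 3C.
P[2]: D(K, 25) = 2C.

P[0] = 3D, P[1] = 3C, P[2] = 2C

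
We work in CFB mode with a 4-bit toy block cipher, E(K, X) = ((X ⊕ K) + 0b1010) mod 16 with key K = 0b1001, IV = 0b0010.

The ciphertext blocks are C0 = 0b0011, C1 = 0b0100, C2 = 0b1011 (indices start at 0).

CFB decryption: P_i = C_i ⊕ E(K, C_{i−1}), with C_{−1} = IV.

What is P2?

P2 = 0b1100

P2: E(K, 0b0100) = 0b0111; 0b1011 ⊕ 0b0111 = 0b1100.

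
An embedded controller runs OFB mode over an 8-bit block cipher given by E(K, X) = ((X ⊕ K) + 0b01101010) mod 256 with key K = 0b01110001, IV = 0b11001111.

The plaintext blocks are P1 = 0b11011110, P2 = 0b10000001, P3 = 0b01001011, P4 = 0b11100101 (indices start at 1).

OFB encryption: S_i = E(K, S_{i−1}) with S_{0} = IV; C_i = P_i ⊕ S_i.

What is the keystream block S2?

C1: S = E(K, 0b11001111) = 0b00101000; 0b11011110 ⊕ 0b00101000 = 0b11110110.
C2: S = E(K, 0b00101000) = 0b11000011; 0b10000001 ⊕ 0b11000011 = 0b01000010.
So S2 = 0b11000011.

0b11000011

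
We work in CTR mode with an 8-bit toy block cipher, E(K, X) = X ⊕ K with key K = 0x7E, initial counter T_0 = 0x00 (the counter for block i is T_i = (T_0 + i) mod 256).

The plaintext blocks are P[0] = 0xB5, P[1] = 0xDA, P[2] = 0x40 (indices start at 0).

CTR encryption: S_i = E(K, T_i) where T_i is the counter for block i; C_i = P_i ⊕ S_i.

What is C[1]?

C[1] = 0xA5

C[0]: T = 0x00, S = E(K, T) = 0x7E; 0xB5 ⊕ 0x7E = 0xCB.
C[1]: T = 0x01, S = E(K, T) = 0x7F; 0xDA ⊕ 0x7F = 0xA5.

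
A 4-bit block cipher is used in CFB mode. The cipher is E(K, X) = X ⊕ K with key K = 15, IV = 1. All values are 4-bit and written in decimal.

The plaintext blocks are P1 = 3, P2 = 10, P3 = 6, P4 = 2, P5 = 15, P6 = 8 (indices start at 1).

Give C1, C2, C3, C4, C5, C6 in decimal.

CFB encryption: C_i = P_i ⊕ E(K, C_{i−1}), with C_{0} = IV.
C1: E(K, 1) = 14; 3 ⊕ 14 = 13.
C2: E(K, 13) = 2; 10 ⊕ 2 = 8.
C3: E(K, 8) = 7; 6 ⊕ 7 = 1.
C4: E(K, 1) = 14; 2 ⊕ 14 = 12.
C5: E(K, 12) = 3; 15 ⊕ 3 = 12.
C6: E(K, 12) = 3; 8 ⊕ 3 = 11.

C1 = 13, C2 = 8, C3 = 1, C4 = 12, C5 = 12, C6 = 11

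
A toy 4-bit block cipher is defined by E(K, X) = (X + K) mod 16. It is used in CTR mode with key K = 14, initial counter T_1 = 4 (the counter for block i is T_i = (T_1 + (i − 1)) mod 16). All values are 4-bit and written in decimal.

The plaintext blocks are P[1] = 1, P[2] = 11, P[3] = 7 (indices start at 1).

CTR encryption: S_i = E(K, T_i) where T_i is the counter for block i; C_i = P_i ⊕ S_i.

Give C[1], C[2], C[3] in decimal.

C[1]: T = 4, S = E(K, T) = 2; 1 ⊕ 2 = 3.
C[2]: T = 5, S = E(K, T) = 3; 11 ⊕ 3 = 8.
C[3]: T = 6, S = E(K, T) = 4; 7 ⊕ 4 = 3.

C[1] = 3, C[2] = 8, C[3] = 3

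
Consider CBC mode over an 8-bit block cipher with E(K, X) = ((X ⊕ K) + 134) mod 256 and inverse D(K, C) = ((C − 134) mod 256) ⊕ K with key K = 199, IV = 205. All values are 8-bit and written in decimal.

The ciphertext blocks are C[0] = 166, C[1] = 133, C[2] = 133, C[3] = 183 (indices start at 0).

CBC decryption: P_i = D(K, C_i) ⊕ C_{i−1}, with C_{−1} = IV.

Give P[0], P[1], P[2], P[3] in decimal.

P[0] = 42, P[1] = 158, P[2] = 189, P[3] = 115

P[0]: D(K, 166) = 231; 231 ⊕ 205 = 42.
P[1]: D(K, 133) = 56; 56 ⊕ 166 = 158.
P[2]: D(K, 133) = 56; 56 ⊕ 133 = 189.
P[3]: D(K, 183) = 246; 246 ⊕ 133 = 115.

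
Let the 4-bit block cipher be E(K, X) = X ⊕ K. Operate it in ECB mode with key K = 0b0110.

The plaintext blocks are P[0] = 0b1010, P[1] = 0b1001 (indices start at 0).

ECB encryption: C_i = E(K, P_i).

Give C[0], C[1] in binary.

C[0]: E(K, 0b1010) = 0b1100.
C[1]: E(K, 0b1001) = 0b1111.

C[0] = 0b1100, C[1] = 0b1111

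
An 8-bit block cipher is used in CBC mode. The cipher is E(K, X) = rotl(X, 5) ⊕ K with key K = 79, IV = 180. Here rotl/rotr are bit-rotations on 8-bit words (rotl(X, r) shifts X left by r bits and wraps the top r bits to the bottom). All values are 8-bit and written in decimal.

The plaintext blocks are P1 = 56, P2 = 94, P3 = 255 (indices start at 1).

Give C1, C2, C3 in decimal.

CBC encryption: C_i = E(K, P_i ⊕ C_{i−1}), with C_{0} = IV.
C1: P1 ⊕ 180 = 140; E(K, 140) = 222.
C2: P2 ⊕ 222 = 128; E(K, 128) = 95.
C3: P3 ⊕ 95 = 160; E(K, 160) = 91.

C1 = 222, C2 = 95, C3 = 91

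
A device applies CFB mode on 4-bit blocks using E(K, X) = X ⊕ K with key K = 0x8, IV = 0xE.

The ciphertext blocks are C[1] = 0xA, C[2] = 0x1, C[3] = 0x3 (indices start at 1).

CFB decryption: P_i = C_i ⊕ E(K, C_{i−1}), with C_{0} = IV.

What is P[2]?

P[2] = 0x3

P[2]: E(K, 0xA) = 0x2; 0x1 ⊕ 0x2 = 0x3.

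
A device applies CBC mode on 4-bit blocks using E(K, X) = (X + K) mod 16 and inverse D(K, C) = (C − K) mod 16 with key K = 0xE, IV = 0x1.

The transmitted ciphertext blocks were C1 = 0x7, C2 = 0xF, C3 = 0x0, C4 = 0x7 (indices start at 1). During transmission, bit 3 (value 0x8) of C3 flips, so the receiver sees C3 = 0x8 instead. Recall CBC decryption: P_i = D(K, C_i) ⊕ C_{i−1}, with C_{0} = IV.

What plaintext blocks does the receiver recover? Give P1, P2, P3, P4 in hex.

P1 = 0x8, P2 = 0x6, P3 = 0x5, P4 = 0x1

Only C3 changed, to 0x8. In CBC, a change in C_i garbles P_i and flips the same bit in P_{i+1}. Decrypting the received ciphertext:
P1: D(K, 0x7) = 0x9; 0x9 ⊕ 0x1 = 0x8.
P2: D(K, 0xF) = 0x1; 0x1 ⊕ 0x7 = 0x6.
P3: D(K, 0x8) = 0xA; 0xA ⊕ 0xF = 0x5.
P4: D(K, 0x7) = 0x9; 0x9 ⊕ 0x8 = 0x1.
Blocks that differ from the original plaintext: P3, P4.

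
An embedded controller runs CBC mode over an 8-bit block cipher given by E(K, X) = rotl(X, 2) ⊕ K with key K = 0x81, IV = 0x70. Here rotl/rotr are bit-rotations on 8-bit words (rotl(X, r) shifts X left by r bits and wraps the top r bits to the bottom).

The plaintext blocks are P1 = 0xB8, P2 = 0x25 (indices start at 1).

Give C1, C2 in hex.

CBC encryption: C_i = E(K, P_i ⊕ C_{i−1}), with C_{0} = IV.
C1: P1 ⊕ 0x70 = 0xC8; E(K, 0xC8) = 0xA2.
C2: P2 ⊕ 0xA2 = 0x87; E(K, 0x87) = 0x9F.

C1 = 0xA2, C2 = 0x9F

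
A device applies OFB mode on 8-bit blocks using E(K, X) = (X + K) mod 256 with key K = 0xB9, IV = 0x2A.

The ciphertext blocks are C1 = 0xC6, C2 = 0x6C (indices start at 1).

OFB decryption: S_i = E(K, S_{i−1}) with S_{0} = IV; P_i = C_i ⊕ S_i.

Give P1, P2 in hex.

P1 = 0x25, P2 = 0xF0

P1: S = E(K, 0x2A) = 0xE3; 0xC6 ⊕ 0xE3 = 0x25.
P2: S = E(K, 0xE3) = 0x9C; 0x6C ⊕ 0x9C = 0xF0.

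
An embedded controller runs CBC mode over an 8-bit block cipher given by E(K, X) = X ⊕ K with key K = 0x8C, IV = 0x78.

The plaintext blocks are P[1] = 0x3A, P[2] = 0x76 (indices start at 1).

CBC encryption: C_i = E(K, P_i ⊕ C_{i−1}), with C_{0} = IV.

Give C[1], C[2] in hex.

C[1] = 0xCE, C[2] = 0x34

C[1]: P[1] ⊕ 0x78 = 0x42; E(K, 0x42) = 0xCE.
C[2]: P[2] ⊕ 0xCE = 0xB8; E(K, 0xB8) = 0x34.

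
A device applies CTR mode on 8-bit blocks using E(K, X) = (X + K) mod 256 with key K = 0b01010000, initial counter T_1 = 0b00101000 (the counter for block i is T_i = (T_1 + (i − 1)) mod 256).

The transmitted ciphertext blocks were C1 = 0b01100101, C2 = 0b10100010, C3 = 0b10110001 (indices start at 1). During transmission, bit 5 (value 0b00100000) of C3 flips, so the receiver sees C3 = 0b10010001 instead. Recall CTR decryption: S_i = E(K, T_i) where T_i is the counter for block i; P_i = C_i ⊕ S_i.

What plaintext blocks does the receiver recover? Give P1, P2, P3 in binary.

P1 = 0b00011101, P2 = 0b11011011, P3 = 0b11101011

Only C3 changed, to 0b10010001. In CTR, a change in C_i flips the same bit in P_i only; the keystream is unaffected. Decrypting the received ciphertext:
P1: T = 0b00101000, S = E(K, T) = 0b01111000; 0b01100101 ⊕ 0b01111000 = 0b00011101.
P2: T = 0b00101001, S = E(K, T) = 0b01111001; 0b10100010 ⊕ 0b01111001 = 0b11011011.
P3: T = 0b00101010, S = E(K, T) = 0b01111010; 0b10010001 ⊕ 0b01111010 = 0b11101011.
Blocks that differ from the original plaintext: P3.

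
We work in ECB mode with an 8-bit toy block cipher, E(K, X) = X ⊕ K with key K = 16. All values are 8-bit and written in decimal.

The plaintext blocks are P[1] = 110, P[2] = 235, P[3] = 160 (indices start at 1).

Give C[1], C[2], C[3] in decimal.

C[1] = 126, C[2] = 251, C[3] = 176

ECB encryption: C_i = E(K, P_i).
C[1]: E(K, 110) = 126.
C[2]: E(K, 235) = 251.
C[3]: E(K, 160) = 176.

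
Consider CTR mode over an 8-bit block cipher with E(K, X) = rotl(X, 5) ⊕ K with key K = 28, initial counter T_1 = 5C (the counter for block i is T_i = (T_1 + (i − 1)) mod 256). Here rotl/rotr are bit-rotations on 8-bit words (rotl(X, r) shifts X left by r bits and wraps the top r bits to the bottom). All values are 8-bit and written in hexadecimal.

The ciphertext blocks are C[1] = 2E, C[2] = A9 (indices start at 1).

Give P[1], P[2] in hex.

P[1] = 8D, P[2] = 2A

CTR decryption: S_i = E(K, T_i) where T_i is the counter for block i; P_i = C_i ⊕ S_i.
P[1]: T = 5C, S = E(K, T) = A3; 2E ⊕ A3 = 8D.
P[2]: T = 5D, S = E(K, T) = 83; A9 ⊕ 83 = 2A.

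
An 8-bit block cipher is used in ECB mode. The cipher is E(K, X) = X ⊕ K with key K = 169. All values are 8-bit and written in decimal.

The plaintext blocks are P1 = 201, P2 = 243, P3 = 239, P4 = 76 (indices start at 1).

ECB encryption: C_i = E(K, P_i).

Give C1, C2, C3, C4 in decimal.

C1: E(K, 201) = 96.
C2: E(K, 243) = 90.
C3: E(K, 239) = 70.
C4: E(K, 76) = 229.

C1 = 96, C2 = 90, C3 = 70, C4 = 229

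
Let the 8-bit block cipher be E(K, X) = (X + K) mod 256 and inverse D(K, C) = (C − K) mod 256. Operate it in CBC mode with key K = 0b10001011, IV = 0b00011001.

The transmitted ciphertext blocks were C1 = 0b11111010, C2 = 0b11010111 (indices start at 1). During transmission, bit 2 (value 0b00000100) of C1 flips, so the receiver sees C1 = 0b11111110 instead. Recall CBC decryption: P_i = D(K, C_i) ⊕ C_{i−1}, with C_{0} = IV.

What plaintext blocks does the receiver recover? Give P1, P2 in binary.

P1 = 0b01101010, P2 = 0b10110010

Only C1 changed, to 0b11111110. In CBC, a change in C_i garbles P_i and flips the same bit in P_{i+1}. Decrypting the received ciphertext:
P1: D(K, 0b11111110) = 0b01110011; 0b01110011 ⊕ 0b00011001 = 0b01101010.
P2: D(K, 0b11010111) = 0b01001100; 0b01001100 ⊕ 0b11111110 = 0b10110010.
Blocks that differ from the original plaintext: P1, P2.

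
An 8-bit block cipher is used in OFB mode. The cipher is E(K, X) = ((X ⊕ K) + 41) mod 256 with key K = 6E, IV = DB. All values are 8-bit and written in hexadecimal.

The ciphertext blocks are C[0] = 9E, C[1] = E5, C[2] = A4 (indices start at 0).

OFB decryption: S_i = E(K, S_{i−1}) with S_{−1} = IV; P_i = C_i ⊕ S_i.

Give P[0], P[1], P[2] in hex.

P[0] = 68, P[1] = 3C, P[2] = 5C

P[0]: S = E(K, DB) = F6; 9E ⊕ F6 = 68.
P[1]: S = E(K, F6) = D9; E5 ⊕ D9 = 3C.
P[2]: S = E(K, D9) = F8; A4 ⊕ F8 = 5C.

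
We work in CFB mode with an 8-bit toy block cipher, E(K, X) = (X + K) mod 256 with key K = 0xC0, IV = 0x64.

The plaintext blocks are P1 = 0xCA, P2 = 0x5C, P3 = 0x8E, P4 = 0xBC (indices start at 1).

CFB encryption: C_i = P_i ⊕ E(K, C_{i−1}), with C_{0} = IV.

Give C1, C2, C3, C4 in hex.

C1 = 0xEE, C2 = 0xF2, C3 = 0x3C, C4 = 0x40

C1: E(K, 0x64) = 0x24; 0xCA ⊕ 0x24 = 0xEE.
C2: E(K, 0xEE) = 0xAE; 0x5C ⊕ 0xAE = 0xF2.
C3: E(K, 0xF2) = 0xB2; 0x8E ⊕ 0xB2 = 0x3C.
C4: E(K, 0x3C) = 0xFC; 0xBC ⊕ 0xFC = 0x40.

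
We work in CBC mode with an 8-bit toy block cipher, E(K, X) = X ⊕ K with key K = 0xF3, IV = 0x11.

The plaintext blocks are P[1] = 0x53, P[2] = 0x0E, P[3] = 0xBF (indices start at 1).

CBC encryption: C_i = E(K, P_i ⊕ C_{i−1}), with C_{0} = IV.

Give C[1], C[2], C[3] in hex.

C[1]: P[1] ⊕ 0x11 = 0x42; E(K, 0x42) = 0xB1.
C[2]: P[2] ⊕ 0xB1 = 0xBF; E(K, 0xBF) = 0x4C.
C[3]: P[3] ⊕ 0x4C = 0xF3; E(K, 0xF3) = 0x00.

C[1] = 0xB1, C[2] = 0x4C, C[3] = 0x00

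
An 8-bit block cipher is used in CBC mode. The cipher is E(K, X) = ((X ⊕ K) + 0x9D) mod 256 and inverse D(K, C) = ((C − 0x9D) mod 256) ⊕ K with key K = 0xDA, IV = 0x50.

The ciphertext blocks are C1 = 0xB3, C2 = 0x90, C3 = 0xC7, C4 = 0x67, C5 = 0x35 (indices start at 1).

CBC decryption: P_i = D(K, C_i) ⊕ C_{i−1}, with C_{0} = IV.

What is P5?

P5: D(K, 0x35) = 0x42; 0x42 ⊕ 0x67 = 0x25.

P5 = 0x25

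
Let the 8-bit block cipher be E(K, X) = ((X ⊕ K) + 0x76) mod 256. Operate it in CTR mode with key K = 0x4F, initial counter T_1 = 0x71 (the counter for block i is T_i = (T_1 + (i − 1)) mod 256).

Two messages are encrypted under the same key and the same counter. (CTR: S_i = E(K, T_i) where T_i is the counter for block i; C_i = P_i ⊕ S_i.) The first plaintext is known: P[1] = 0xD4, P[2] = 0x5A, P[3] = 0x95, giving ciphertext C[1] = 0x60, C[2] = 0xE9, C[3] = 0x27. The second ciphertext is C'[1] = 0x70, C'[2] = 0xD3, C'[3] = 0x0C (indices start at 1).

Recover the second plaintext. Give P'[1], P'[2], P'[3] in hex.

In CTR with a reused counter, both messages share the same keystream S_i, so C_i ⊕ C'_i = P_i ⊕ P'_i and thus P'_i = P_i ⊕ C_i ⊕ C'_i.
P'[1]: 0xD4 ⊕ 0x60 ⊕ 0x70 = 0xC4.
P'[2]: 0x5A ⊕ 0xE9 ⊕ 0xD3 = 0x60.
P'[3]: 0x95 ⊕ 0x27 ⊕ 0x0C = 0xBE.

P'[1] = 0xC4, P'[2] = 0x60, P'[3] = 0xBE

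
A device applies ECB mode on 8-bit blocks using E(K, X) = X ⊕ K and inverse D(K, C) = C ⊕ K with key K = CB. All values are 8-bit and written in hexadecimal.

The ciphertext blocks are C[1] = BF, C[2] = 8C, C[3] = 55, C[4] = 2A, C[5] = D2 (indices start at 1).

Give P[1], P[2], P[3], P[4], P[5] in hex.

P[1] = 74, P[2] = 47, P[3] = 9E, P[4] = E1, P[5] = 19

ECB decryption: P_i = D(K, C_i).
P[1]: D(K, BF) = 74.
P[2]: D(K, 8C) = 47.
P[3]: D(K, 55) = 9E.
P[4]: D(K, 2A) = E1.
P[5]: D(K, D2) = 19.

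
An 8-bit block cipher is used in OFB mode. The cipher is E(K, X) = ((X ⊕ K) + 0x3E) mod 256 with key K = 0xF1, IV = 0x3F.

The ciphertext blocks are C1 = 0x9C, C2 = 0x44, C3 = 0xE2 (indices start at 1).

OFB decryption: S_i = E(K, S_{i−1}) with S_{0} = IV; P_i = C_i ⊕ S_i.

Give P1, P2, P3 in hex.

P1: S = E(K, 0x3F) = 0x0C; 0x9C ⊕ 0x0C = 0x90.
P2: S = E(K, 0x0C) = 0x3B; 0x44 ⊕ 0x3B = 0x7F.
P3: S = E(K, 0x3B) = 0x08; 0xE2 ⊕ 0x08 = 0xEA.

P1 = 0x90, P2 = 0x7F, P3 = 0xEA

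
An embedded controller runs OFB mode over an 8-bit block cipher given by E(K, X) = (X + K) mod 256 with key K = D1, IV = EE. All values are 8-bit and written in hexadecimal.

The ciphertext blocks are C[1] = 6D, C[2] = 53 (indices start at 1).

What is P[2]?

OFB decryption: S_i = E(K, S_{i−1}) with S_{0} = IV; P_i = C_i ⊕ S_i.
P[1]: S = E(K, EE) = BF; 6D ⊕ BF = D2.
P[2]: S = E(K, BF) = 90; 53 ⊕ 90 = C3.

P[2] = C3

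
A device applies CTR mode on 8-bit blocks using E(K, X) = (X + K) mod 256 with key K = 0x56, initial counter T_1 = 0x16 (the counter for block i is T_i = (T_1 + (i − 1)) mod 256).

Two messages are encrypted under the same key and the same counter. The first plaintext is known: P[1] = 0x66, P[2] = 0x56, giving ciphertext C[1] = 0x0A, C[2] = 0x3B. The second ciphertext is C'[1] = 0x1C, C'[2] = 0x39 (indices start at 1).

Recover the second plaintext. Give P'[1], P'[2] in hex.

In CTR with a reused counter, both messages share the same keystream S_i, so C_i ⊕ C'_i = P_i ⊕ P'_i and thus P'_i = P_i ⊕ C_i ⊕ C'_i.
P'[1]: 0x66 ⊕ 0x0A ⊕ 0x1C = 0x70.
P'[2]: 0x56 ⊕ 0x3B ⊕ 0x39 = 0x54.

P'[1] = 0x70, P'[2] = 0x54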